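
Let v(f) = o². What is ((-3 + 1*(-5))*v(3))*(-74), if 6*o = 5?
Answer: 3700/9 ≈ 411.11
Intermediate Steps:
o = ⅚ (o = (⅙)*5 = ⅚ ≈ 0.83333)
v(f) = 25/36 (v(f) = (⅚)² = 25/36)
((-3 + 1*(-5))*v(3))*(-74) = ((-3 + 1*(-5))*(25/36))*(-74) = ((-3 - 5)*(25/36))*(-74) = -8*25/36*(-74) = -50/9*(-74) = 3700/9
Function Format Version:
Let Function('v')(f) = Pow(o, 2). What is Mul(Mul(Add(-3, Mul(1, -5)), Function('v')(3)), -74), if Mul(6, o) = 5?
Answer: Rational(3700, 9) ≈ 411.11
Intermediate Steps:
o = Rational(5, 6) (o = Mul(Rational(1, 6), 5) = Rational(5, 6) ≈ 0.83333)
Function('v')(f) = Rational(25, 36) (Function('v')(f) = Pow(Rational(5, 6), 2) = Rational(25, 36))
Mul(Mul(Add(-3, Mul(1, -5)), Function('v')(3)), -74) = Mul(Mul(Add(-3, Mul(1, -5)), Rational(25, 36)), -74) = Mul(Mul(Add(-3, -5), Rational(25, 36)), -74) = Mul(Mul(-8, Rational(25, 36)), -74) = Mul(Rational(-50, 9), -74) = Rational(3700, 9)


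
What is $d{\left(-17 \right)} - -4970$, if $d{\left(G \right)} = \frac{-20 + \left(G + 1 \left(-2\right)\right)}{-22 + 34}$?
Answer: $\frac{19867}{4} \approx 4966.8$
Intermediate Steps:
$d{\left(G \right)} = - \frac{11}{6} + \frac{G}{12}$ ($d{\left(G \right)} = \frac{-20 + \left(G - 2\right)}{12} = \left(-20 + \left(-2 + G\right)\right) \frac{1}{12} = \left(-22 + G\right) \frac{1}{12} = - \frac{11}{6} + \frac{G}{12}$)
$d{\left(-17 \right)} - -4970 = \left(- \frac{11}{6} + \frac{1}{12} \left(-17\right)\right) - -4970 = \left(- \frac{11}{6} - \frac{17}{12}\right) + 4970 = - \frac{13}{4} + 4970 = \frac{19867}{4}$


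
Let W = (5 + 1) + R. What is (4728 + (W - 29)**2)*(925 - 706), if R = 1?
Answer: 1141428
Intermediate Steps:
W = 7 (W = (5 + 1) + 1 = 6 + 1 = 7)
(4728 + (W - 29)**2)*(925 - 706) = (4728 + (7 - 29)**2)*(925 - 706) = (4728 + (-22)**2)*219 = (4728 + 484)*219 = 5212*219 = 1141428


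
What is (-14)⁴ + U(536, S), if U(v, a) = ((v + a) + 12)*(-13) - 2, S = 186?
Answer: 28872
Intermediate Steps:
U(v, a) = -158 - 13*a - 13*v (U(v, a) = ((a + v) + 12)*(-13) - 2 = (12 + a + v)*(-13) - 2 = (-156 - 13*a - 13*v) - 2 = -158 - 13*a - 13*v)
(-14)⁴ + U(536, S) = (-14)⁴ + (-158 - 13*186 - 13*536) = 38416 + (-158 - 2418 - 6968) = 38416 - 9544 = 28872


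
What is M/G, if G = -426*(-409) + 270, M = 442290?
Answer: 73715/29084 ≈ 2.5346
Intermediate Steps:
G = 174504 (G = 174234 + 270 = 174504)
M/G = 442290/174504 = 442290*(1/174504) = 73715/29084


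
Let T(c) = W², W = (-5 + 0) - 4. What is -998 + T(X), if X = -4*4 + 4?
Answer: -917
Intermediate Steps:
X = -12 (X = -16 + 4 = -12)
W = -9 (W = -5 - 4 = -9)
T(c) = 81 (T(c) = (-9)² = 81)
-998 + T(X) = -998 + 81 = -917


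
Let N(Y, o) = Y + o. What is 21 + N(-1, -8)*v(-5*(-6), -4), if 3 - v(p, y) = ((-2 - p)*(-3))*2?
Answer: 1722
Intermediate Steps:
v(p, y) = -9 - 6*p (v(p, y) = 3 - (-2 - p)*(-3)*2 = 3 - (6 + 3*p)*2 = 3 - (12 + 6*p) = 3 + (-12 - 6*p) = -9 - 6*p)
21 + N(-1, -8)*v(-5*(-6), -4) = 21 + (-1 - 8)*(-9 - (-30)*(-6)) = 21 - 9*(-9 - 6*30) = 21 - 9*(-9 - 180) = 21 - 9*(-189) = 21 + 1701 = 1722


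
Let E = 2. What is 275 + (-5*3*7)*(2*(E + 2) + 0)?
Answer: -565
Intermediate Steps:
275 + (-5*3*7)*(2*(E + 2) + 0) = 275 + (-5*3*7)*(2*(2 + 2) + 0) = 275 + (-15*7)*(2*4 + 0) = 275 - 105*(8 + 0) = 275 - 105*8 = 275 - 840 = -565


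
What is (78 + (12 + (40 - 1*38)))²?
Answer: 8464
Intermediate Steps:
(78 + (12 + (40 - 1*38)))² = (78 + (12 + (40 - 38)))² = (78 + (12 + 2))² = (78 + 14)² = 92² = 8464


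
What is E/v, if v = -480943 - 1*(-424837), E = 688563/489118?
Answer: -76507/3049161612 ≈ -2.5091e-5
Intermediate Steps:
E = 688563/489118 (E = 688563*(1/489118) = 688563/489118 ≈ 1.4078)
v = -56106 (v = -480943 + 424837 = -56106)
E/v = (688563/489118)/(-56106) = (688563/489118)*(-1/56106) = -76507/3049161612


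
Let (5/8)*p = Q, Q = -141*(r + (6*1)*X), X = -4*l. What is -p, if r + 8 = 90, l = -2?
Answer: 29328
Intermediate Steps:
X = 8 (X = -4*(-2) = 8)
r = 82 (r = -8 + 90 = 82)
Q = -18330 (Q = -141*(82 + (6*1)*8) = -141*(82 + 6*8) = -141*(82 + 48) = -141*130 = -18330)
p = -29328 (p = (8/5)*(-18330) = -29328)
-p = -1*(-29328) = 29328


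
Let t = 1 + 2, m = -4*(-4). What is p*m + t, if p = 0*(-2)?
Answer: 3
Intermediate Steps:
m = 16
p = 0
t = 3
p*m + t = 0*16 + 3 = 0 + 3 = 3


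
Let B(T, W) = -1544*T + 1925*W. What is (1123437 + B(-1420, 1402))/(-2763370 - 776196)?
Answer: -6014767/3539566 ≈ -1.6993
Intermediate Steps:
(1123437 + B(-1420, 1402))/(-2763370 - 776196) = (1123437 + (-1544*(-1420) + 1925*1402))/(-2763370 - 776196) = (1123437 + (2192480 + 2698850))/(-3539566) = (1123437 + 4891330)*(-1/3539566) = 6014767*(-1/3539566) = -6014767/3539566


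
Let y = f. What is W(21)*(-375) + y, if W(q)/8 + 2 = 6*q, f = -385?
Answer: -372385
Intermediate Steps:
W(q) = -16 + 48*q (W(q) = -16 + 8*(6*q) = -16 + 48*q)
y = -385
W(21)*(-375) + y = (-16 + 48*21)*(-375) - 385 = (-16 + 1008)*(-375) - 385 = 992*(-375) - 385 = -372000 - 385 = -372385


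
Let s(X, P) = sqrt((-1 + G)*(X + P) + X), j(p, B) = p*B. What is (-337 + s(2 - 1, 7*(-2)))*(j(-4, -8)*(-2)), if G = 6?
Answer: 21568 - 512*I ≈ 21568.0 - 512.0*I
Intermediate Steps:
j(p, B) = B*p
s(X, P) = sqrt(5*P + 6*X) (s(X, P) = sqrt((-1 + 6)*(X + P) + X) = sqrt(5*(P + X) + X) = sqrt((5*P + 5*X) + X) = sqrt(5*P + 6*X))
(-337 + s(2 - 1, 7*(-2)))*(j(-4, -8)*(-2)) = (-337 + sqrt(5*(7*(-2)) + 6*(2 - 1)))*(-8*(-4)*(-2)) = (-337 + sqrt(5*(-14) + 6*1))*(32*(-2)) = (-337 + sqrt(-70 + 6))*(-64) = (-337 + sqrt(-64))*(-64) = (-337 + 8*I)*(-64) = 21568 - 512*I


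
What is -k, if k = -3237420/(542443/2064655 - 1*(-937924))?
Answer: 6684155390100/1936490018663 ≈ 3.4517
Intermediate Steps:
k = -6684155390100/1936490018663 (k = -3237420/(542443*(1/2064655) + 937924) = -3237420/(542443/2064655 + 937924) = -3237420/1936490018663/2064655 = -3237420*2064655/1936490018663 = -6684155390100/1936490018663 ≈ -3.4517)
-k = -1*(-6684155390100/1936490018663) = 6684155390100/1936490018663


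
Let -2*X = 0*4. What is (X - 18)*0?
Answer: 0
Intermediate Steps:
X = 0 (X = -0*4 = -1/2*0 = 0)
(X - 18)*0 = (0 - 18)*0 = -18*0 = 0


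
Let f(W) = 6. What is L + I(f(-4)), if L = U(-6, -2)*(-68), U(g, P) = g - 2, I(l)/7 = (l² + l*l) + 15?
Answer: 1153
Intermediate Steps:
I(l) = 105 + 14*l² (I(l) = 7*((l² + l*l) + 15) = 7*((l² + l²) + 15) = 7*(2*l² + 15) = 7*(15 + 2*l²) = 105 + 14*l²)
U(g, P) = -2 + g
L = 544 (L = (-2 - 6)*(-68) = -8*(-68) = 544)
L + I(f(-4)) = 544 + (105 + 14*6²) = 544 + (105 + 14*36) = 544 + (105 + 504) = 544 + 609 = 1153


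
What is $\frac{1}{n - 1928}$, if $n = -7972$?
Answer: $- \frac{1}{9900} \approx -0.00010101$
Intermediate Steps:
$\frac{1}{n - 1928} = \frac{1}{-7972 - 1928} = \frac{1}{-9900} = - \frac{1}{9900}$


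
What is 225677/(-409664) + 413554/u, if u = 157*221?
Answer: 161587870987/14214111808 ≈ 11.368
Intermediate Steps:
u = 34697
225677/(-409664) + 413554/u = 225677/(-409664) + 413554/34697 = 225677*(-1/409664) + 413554*(1/34697) = -225677/409664 + 413554/34697 = 161587870987/14214111808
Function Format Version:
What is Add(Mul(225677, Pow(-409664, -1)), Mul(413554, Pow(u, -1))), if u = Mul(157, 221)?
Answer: Rational(161587870987, 14214111808) ≈ 11.368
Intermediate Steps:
u = 34697
Add(Mul(225677, Pow(-409664, -1)), Mul(413554, Pow(u, -1))) = Add(Mul(225677, Pow(-409664, -1)), Mul(413554, Pow(34697, -1))) = Add(Mul(225677, Rational(-1, 409664)), Mul(413554, Rational(1, 34697))) = Add(Rational(-225677, 409664), Rational(413554, 34697)) = Rational(161587870987, 14214111808)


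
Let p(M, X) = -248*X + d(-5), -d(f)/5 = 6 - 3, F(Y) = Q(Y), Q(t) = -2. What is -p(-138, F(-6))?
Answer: -481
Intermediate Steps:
F(Y) = -2
d(f) = -15 (d(f) = -5*(6 - 3) = -5*3 = -15)
p(M, X) = -15 - 248*X (p(M, X) = -248*X - 15 = -15 - 248*X)
-p(-138, F(-6)) = -(-15 - 248*(-2)) = -(-15 + 496) = -1*481 = -481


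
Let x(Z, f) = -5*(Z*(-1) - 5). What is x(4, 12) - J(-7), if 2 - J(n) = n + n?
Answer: 29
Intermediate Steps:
J(n) = 2 - 2*n (J(n) = 2 - (n + n) = 2 - 2*n)
x(Z, f) = 25 + 5*Z (x(Z, f) = -5*(-Z - 5) = -5*(-5 - Z) = 25 + 5*Z)
x(4, 12) - J(-7) = (25 + 5*4) - (2 - 2*(-7)) = (25 + 20) - (2 + 14) = 45 - 1*16 = 45 - 16 = 29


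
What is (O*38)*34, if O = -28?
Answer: -36176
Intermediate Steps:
(O*38)*34 = -28*38*34 = -1064*34 = -36176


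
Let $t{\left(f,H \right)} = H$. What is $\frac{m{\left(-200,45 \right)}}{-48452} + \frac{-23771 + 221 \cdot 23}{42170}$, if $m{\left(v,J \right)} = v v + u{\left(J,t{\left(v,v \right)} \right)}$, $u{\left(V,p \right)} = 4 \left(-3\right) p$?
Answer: $- \frac{336684872}{255402605} \approx -1.3183$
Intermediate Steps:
$u{\left(V,p \right)} = - 12 p$
$m{\left(v,J \right)} = v^{2} - 12 v$ ($m{\left(v,J \right)} = v v - 12 v = v^{2} - 12 v$)
$\frac{m{\left(-200,45 \right)}}{-48452} + \frac{-23771 + 221 \cdot 23}{42170} = \frac{\left(-200\right) \left(-12 - 200\right)}{-48452} + \frac{-23771 + 221 \cdot 23}{42170} = \left(-200\right) \left(-212\right) \left(- \frac{1}{48452}\right) + \left(-23771 + 5083\right) \frac{1}{42170} = 42400 \left(- \frac{1}{48452}\right) - \frac{9344}{21085} = - \frac{10600}{12113} - \frac{9344}{21085} = - \frac{336684872}{255402605}$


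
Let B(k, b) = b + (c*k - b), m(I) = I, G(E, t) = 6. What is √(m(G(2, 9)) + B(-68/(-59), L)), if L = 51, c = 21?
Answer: 9*√1298/59 ≈ 5.4958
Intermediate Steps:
B(k, b) = 21*k (B(k, b) = b + (21*k - b) = b + (-b + 21*k) = 21*k)
√(m(G(2, 9)) + B(-68/(-59), L)) = √(6 + 21*(-68/(-59))) = √(6 + 21*(-68*(-1/59))) = √(6 + 21*(68/59)) = √(6 + 1428/59) = √(1782/59) = 9*√1298/59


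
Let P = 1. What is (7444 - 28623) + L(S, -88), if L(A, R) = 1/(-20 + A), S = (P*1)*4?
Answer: -338865/16 ≈ -21179.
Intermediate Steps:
S = 4 (S = (1*1)*4 = 1*4 = 4)
(7444 - 28623) + L(S, -88) = (7444 - 28623) + 1/(-20 + 4) = -21179 + 1/(-16) = -21179 - 1/16 = -338865/16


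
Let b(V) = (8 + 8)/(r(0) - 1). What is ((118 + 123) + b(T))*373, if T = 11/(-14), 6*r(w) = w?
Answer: 83925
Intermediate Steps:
r(w) = w/6
T = -11/14 (T = 11*(-1/14) = -11/14 ≈ -0.78571)
b(V) = -16 (b(V) = (8 + 8)/((⅙)*0 - 1) = 16/(0 - 1) = 16/(-1) = 16*(-1) = -16)
((118 + 123) + b(T))*373 = ((118 + 123) - 16)*373 = (241 - 16)*373 = 225*373 = 83925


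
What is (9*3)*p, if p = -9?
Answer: -243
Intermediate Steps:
(9*3)*p = (9*3)*(-9) = 27*(-9) = -243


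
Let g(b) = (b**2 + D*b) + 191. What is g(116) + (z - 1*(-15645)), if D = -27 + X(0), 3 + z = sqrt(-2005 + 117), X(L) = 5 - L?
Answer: 26737 + 4*I*sqrt(118) ≈ 26737.0 + 43.451*I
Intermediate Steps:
z = -3 + 4*I*sqrt(118) (z = -3 + sqrt(-2005 + 117) = -3 + sqrt(-1888) = -3 + 4*I*sqrt(118) ≈ -3.0 + 43.451*I)
D = -22 (D = -27 + (5 - 1*0) = -27 + (5 + 0) = -27 + 5 = -22)
g(b) = 191 + b**2 - 22*b (g(b) = (b**2 - 22*b) + 191 = 191 + b**2 - 22*b)
g(116) + (z - 1*(-15645)) = (191 + 116**2 - 22*116) + ((-3 + 4*I*sqrt(118)) - 1*(-15645)) = (191 + 13456 - 2552) + ((-3 + 4*I*sqrt(118)) + 15645) = 11095 + (15642 + 4*I*sqrt(118)) = 26737 + 4*I*sqrt(118)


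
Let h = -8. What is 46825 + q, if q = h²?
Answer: 46889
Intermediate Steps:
q = 64 (q = (-8)² = 64)
46825 + q = 46825 + 64 = 46889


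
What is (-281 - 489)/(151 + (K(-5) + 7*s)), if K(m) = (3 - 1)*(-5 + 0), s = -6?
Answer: -70/9 ≈ -7.7778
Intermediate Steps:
K(m) = -10 (K(m) = 2*(-5) = -10)
(-281 - 489)/(151 + (K(-5) + 7*s)) = (-281 - 489)/(151 + (-10 + 7*(-6))) = -770/(151 + (-10 - 42)) = -770/(151 - 52) = -770/99 = -770*1/99 = -70/9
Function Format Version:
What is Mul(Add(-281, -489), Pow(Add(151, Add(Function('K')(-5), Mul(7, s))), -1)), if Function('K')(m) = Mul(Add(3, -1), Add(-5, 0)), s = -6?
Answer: Rational(-70, 9) ≈ -7.7778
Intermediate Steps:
Function('K')(m) = -10 (Function('K')(m) = Mul(2, -5) = -10)
Mul(Add(-281, -489), Pow(Add(151, Add(Function('K')(-5), Mul(7, s))), -1)) = Mul(Add(-281, -489), Pow(Add(151, Add(-10, Mul(7, -6))), -1)) = Mul(-770, Pow(Add(151, Add(-10, -42)), -1)) = Mul(-770, Pow(Add(151, -52), -1)) = Mul(-770, Pow(99, -1)) = Mul(-770, Rational(1, 99)) = Rational(-70, 9)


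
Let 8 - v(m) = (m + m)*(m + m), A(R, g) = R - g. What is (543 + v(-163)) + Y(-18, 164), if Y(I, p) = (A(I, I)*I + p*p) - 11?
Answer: -78840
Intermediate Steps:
Y(I, p) = -11 + p² (Y(I, p) = ((I - I)*I + p*p) - 11 = (0*I + p²) - 11 = (0 + p²) - 11 = p² - 11 = -11 + p²)
v(m) = 8 - 4*m² (v(m) = 8 - (m + m)*(m + m) = 8 - 2*m*2*m = 8 - 4*m²)
(543 + v(-163)) + Y(-18, 164) = (543 + (8 - 4*(-163)²)) + (-11 + 164²) = (543 + (8 - 4*26569)) + (-11 + 26896) = (543 + (8 - 106276)) + 26885 = (543 - 106268) + 26885 = -105725 + 26885 = -78840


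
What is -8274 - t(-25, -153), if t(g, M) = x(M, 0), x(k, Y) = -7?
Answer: -8267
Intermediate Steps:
t(g, M) = -7
-8274 - t(-25, -153) = -8274 - 1*(-7) = -8274 + 7 = -8267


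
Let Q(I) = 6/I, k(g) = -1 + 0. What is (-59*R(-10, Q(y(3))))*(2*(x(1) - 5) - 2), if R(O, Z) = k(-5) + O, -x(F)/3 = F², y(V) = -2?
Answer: -11682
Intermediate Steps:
k(g) = -1
x(F) = -3*F²
R(O, Z) = -1 + O
(-59*R(-10, Q(y(3))))*(2*(x(1) - 5) - 2) = (-59*(-1 - 10))*(2*(-3*1² - 5) - 2) = (-59*(-11))*(2*(-3*1 - 5) - 2) = 649*(2*(-3 - 5) - 2) = 649*(2*(-8) - 2) = 649*(-16 - 2) = 649*(-18) = -11682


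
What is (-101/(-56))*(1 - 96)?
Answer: -9595/56 ≈ -171.34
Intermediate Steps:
(-101/(-56))*(1 - 96) = -101*(-1/56)*(-95) = (101/56)*(-95) = -9595/56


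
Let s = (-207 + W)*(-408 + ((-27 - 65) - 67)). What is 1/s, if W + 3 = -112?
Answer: 1/182574 ≈ 5.4772e-6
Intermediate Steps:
W = -115 (W = -3 - 112 = -115)
s = 182574 (s = (-207 - 115)*(-408 + ((-27 - 65) - 67)) = -322*(-408 + (-92 - 67)) = -322*(-408 - 159) = -322*(-567) = 182574)
1/s = 1/182574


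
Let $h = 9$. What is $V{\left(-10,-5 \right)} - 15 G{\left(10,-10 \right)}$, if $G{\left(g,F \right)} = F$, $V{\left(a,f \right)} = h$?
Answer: $159$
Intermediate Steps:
$V{\left(a,f \right)} = 9$
$V{\left(-10,-5 \right)} - 15 G{\left(10,-10 \right)} = 9 - -150 = 9 + 150 = 159$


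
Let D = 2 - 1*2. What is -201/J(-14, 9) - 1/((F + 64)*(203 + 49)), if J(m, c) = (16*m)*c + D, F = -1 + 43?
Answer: 10649/106848 ≈ 0.099665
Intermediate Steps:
D = 0 (D = 2 - 2 = 0)
F = 42
J(m, c) = 16*c*m (J(m, c) = (16*m)*c + 0 = 16*c*m + 0 = 16*c*m)
-201/J(-14, 9) - 1/((F + 64)*(203 + 49)) = -201/(16*9*(-14)) - 1/((42 + 64)*(203 + 49)) = -201/(-2016) - 1/(106*252) = -201*(-1/2016) - 1/26712 = 67/672 - 1*1/26712 = 67/672 - 1/26712 = 10649/106848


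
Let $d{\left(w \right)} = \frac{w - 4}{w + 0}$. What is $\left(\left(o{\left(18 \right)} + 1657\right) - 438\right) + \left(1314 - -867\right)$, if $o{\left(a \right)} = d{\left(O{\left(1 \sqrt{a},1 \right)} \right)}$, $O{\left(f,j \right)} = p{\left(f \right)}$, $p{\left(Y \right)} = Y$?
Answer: $3401 - \frac{2 \sqrt{2}}{3} \approx 3400.1$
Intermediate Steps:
$O{\left(f,j \right)} = f$
$d{\left(w \right)} = \frac{-4 + w}{w}$
$o{\left(a \right)} = \frac{-4 + \sqrt{a}}{\sqrt{a}}$ ($o{\left(a \right)} = \frac{-4 + 1 \sqrt{a}}{1 \sqrt{a}} = \frac{-4 + \sqrt{a}}{\sqrt{a}}$)
$\left(\left(o{\left(18 \right)} + 1657\right) - 438\right) + \left(1314 - -867\right) = \left(\left(\left(1 - \frac{4}{3 \sqrt{2}}\right) + 1657\right) - 438\right) + \left(1314 - -867\right) = \left(\left(\left(1 - 4 \frac{\sqrt{2}}{6}\right) + 1657\right) - 438\right) + \left(1314 + 867\right) = \left(\left(\left(1 - \frac{2 \sqrt{2}}{3}\right) + 1657\right) - 438\right) + 2181 = \left(\left(1658 - \frac{2 \sqrt{2}}{3}\right) - 438\right) + 2181 = \left(1220 - \frac{2 \sqrt{2}}{3}\right) + 2181 = 3401 - \frac{2 \sqrt{2}}{3}$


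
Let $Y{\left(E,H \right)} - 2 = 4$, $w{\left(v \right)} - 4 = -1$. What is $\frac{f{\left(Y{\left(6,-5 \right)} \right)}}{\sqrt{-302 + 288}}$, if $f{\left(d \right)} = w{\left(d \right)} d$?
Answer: $- \frac{9 i \sqrt{14}}{7} \approx - 4.8107 i$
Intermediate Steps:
$w{\left(v \right)} = 3$ ($w{\left(v \right)} = 4 - 1 = 3$)
$Y{\left(E,H \right)} = 6$ ($Y{\left(E,H \right)} = 2 + 4 = 6$)
$f{\left(d \right)} = 3 d$
$\frac{f{\left(Y{\left(6,-5 \right)} \right)}}{\sqrt{-302 + 288}} = \frac{3 \cdot 6}{\sqrt{-302 + 288}} = \frac{18}{\sqrt{-14}} = \frac{18}{i \sqrt{14}} = 18 \left(- \frac{i \sqrt{14}}{14}\right) = - \frac{9 i \sqrt{14}}{7}$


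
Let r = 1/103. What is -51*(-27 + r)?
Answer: 141780/103 ≈ 1376.5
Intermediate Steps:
r = 1/103 ≈ 0.0097087
-51*(-27 + r) = -51*(-27 + 1/103) = -51*(-2780/103) = 141780/103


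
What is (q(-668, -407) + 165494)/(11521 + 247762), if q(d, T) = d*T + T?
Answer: 436963/259283 ≈ 1.6853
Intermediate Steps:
q(d, T) = T + T*d (q(d, T) = T*d + T = T + T*d)
(q(-668, -407) + 165494)/(11521 + 247762) = (-407*(1 - 668) + 165494)/(11521 + 247762) = (-407*(-667) + 165494)/259283 = (271469 + 165494)*(1/259283) = 436963*(1/259283) = 436963/259283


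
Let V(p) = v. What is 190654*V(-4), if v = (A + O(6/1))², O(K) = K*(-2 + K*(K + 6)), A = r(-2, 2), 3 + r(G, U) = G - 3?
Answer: 32362372576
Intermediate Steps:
r(G, U) = -6 + G (r(G, U) = -3 + (G - 3) = -3 + (-3 + G) = -6 + G)
A = -8 (A = -6 - 2 = -8)
O(K) = K*(-2 + K*(6 + K))
v = 169744 (v = (-8 + (6/1)*(-2 + (6/1)² + 6*(6/1)))² = (-8 + (6*1)*(-2 + (6*1)² + 6*(6*1)))² = (-8 + 6*(-2 + 6² + 6*6))² = (-8 + 6*(-2 + 36 + 36))² = (-8 + 6*70)² = (-8 + 420)² = 412² = 169744)
V(p) = 169744
190654*V(-4) = 190654*169744 = 32362372576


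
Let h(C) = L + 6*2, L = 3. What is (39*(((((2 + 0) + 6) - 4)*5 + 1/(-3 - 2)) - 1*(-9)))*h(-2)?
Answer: 16848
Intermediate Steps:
h(C) = 15 (h(C) = 3 + 6*2 = 3 + 12 = 15)
(39*(((((2 + 0) + 6) - 4)*5 + 1/(-3 - 2)) - 1*(-9)))*h(-2) = (39*(((((2 + 0) + 6) - 4)*5 + 1/(-3 - 2)) - 1*(-9)))*15 = (39*((((2 + 6) - 4)*5 + 1/(-5)) + 9))*15 = (39*(((8 - 4)*5 - 1/5) + 9))*15 = (39*((4*5 - 1/5) + 9))*15 = (39*((20 - 1/5) + 9))*15 = (39*(99/5 + 9))*15 = (39*(144/5))*15 = (5616/5)*15 = 16848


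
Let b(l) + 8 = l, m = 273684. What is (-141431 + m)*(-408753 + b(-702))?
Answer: -54152710139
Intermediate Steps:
b(l) = -8 + l
(-141431 + m)*(-408753 + b(-702)) = (-141431 + 273684)*(-408753 + (-8 - 702)) = 132253*(-408753 - 710) = 132253*(-409463) = -54152710139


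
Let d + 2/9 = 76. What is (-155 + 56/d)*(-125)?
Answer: 6575375/341 ≈ 19283.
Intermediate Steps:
d = 682/9 (d = -2/9 + 76 = 682/9 ≈ 75.778)
(-155 + 56/d)*(-125) = (-155 + 56/(682/9))*(-125) = (-155 + 56*(9/682))*(-125) = (-155 + 252/341)*(-125) = -52603/341*(-125) = 6575375/341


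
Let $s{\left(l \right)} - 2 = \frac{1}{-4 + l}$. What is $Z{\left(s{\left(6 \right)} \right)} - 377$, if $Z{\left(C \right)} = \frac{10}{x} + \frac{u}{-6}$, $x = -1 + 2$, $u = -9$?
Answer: $- \frac{731}{2} \approx -365.5$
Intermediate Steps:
$x = 1$
$s{\left(l \right)} = 2 + \frac{1}{-4 + l}$
$Z{\left(C \right)} = \frac{23}{2}$ ($Z{\left(C \right)} = \frac{10}{1} - \frac{9}{-6} = 10 \cdot 1 - - \frac{3}{2} = 10 + \frac{3}{2} = \frac{23}{2}$)
$Z{\left(s{\left(6 \right)} \right)} - 377 = \frac{23}{2} - 377 = - \frac{731}{2}$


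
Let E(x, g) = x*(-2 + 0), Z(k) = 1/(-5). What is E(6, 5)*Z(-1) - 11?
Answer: -43/5 ≈ -8.6000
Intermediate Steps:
Z(k) = -⅕
E(x, g) = -2*x (E(x, g) = x*(-2) = -2*x)
E(6, 5)*Z(-1) - 11 = -2*6*(-⅕) - 11 = -12*(-⅕) - 11 = 12/5 - 11 = -43/5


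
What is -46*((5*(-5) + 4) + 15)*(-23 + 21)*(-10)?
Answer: 5520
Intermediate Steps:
-46*((5*(-5) + 4) + 15)*(-23 + 21)*(-10) = -46*((-25 + 4) + 15)*(-2)*(-10) = -46*(-21 + 15)*(-2)*(-10) = -(-276)*(-2)*(-10) = -46*12*(-10) = -552*(-10) = 5520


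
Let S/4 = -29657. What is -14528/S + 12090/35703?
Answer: 162742142/352947957 ≈ 0.46109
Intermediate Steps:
S = -118628 (S = 4*(-29657) = -118628)
-14528/S + 12090/35703 = -14528/(-118628) + 12090/35703 = -14528*(-1/118628) + 12090*(1/35703) = 3632/29657 + 4030/11901 = 162742142/352947957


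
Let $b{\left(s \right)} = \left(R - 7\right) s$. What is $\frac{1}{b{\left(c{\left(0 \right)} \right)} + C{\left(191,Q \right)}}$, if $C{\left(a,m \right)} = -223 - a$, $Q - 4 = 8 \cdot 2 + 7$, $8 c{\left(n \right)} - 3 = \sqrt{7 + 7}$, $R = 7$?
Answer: $- \frac{1}{414} \approx -0.0024155$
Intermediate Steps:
$c{\left(n \right)} = \frac{3}{8} + \frac{\sqrt{14}}{8}$ ($c{\left(n \right)} = \frac{3}{8} + \frac{\sqrt{7 + 7}}{8} = \frac{3}{8} + \frac{\sqrt{14}}{8}$)
$b{\left(s \right)} = 0$ ($b{\left(s \right)} = \left(7 - 7\right) s = 0 s = 0$)
$Q = 27$ ($Q = 4 + \left(8 \cdot 2 + 7\right) = 4 + \left(16 + 7\right) = 4 + 23 = 27$)
$\frac{1}{b{\left(c{\left(0 \right)} \right)} + C{\left(191,Q \right)}} = \frac{1}{0 - 414} = \frac{1}{-414} = - \frac{1}{414}$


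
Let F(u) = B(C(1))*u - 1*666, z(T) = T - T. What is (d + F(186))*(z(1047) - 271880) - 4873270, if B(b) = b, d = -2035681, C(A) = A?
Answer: 553586579410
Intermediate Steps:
z(T) = 0
F(u) = -666 + u (F(u) = 1*u - 1*666 = u - 666 = -666 + u)
(d + F(186))*(z(1047) - 271880) - 4873270 = (-2035681 + (-666 + 186))*(0 - 271880) - 4873270 = (-2035681 - 480)*(-271880) - 4873270 = -2036161*(-271880) - 4873270 = 553591452680 - 4873270 = 553586579410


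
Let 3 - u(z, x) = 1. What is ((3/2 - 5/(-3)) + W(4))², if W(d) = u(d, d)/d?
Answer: 121/9 ≈ 13.444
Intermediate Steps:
u(z, x) = 2 (u(z, x) = 3 - 1*1 = 3 - 1 = 2)
W(d) = 2/d
((3/2 - 5/(-3)) + W(4))² = ((3/2 - 5/(-3)) + 2/4)² = ((3*(½) - 5*(-⅓)) + 2*(¼))² = ((3/2 + 5/3) + ½)² = (19/6 + ½)² = (11/3)² = 121/9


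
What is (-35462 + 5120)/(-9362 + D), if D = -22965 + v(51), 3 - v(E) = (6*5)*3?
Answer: 15171/16207 ≈ 0.93608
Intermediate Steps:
v(E) = -87 (v(E) = 3 - 6*5*3 = 3 - 30*3 = 3 - 1*90 = 3 - 90 = -87)
D = -23052 (D = -22965 - 87 = -23052)
(-35462 + 5120)/(-9362 + D) = (-35462 + 5120)/(-9362 - 23052) = -30342/(-32414) = -30342*(-1/32414) = 15171/16207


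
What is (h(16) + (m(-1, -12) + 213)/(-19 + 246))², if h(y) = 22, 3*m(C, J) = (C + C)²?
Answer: 244140625/463761 ≈ 526.44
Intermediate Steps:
m(C, J) = 4*C²/3 (m(C, J) = (C + C)²/3 = (2*C)²/3 = (4*C²)/3 = 4*C²/3)
(h(16) + (m(-1, -12) + 213)/(-19 + 246))² = (22 + ((4/3)*(-1)² + 213)/(-19 + 246))² = (22 + ((4/3)*1 + 213)/227)² = (22 + (4/3 + 213)*(1/227))² = (22 + (643/3)*(1/227))² = (22 + 643/681)² = (15625/681)² = 244140625/463761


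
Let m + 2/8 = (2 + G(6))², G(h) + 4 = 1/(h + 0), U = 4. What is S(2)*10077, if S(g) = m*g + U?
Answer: 309028/3 ≈ 1.0301e+5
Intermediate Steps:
G(h) = -4 + 1/h (G(h) = -4 + 1/(h + 0) = -4 + 1/h)
m = 28/9 (m = -¼ + (2 + (-4 + 1/6))² = -¼ + (2 + (-4 + ⅙))² = -¼ + (2 - 23/6)² = -¼ + (-11/6)² = -¼ + 121/36 = 28/9 ≈ 3.1111)
S(g) = 4 + 28*g/9 (S(g) = 28*g/9 + 4 = 4 + 28*g/9)
S(2)*10077 = (4 + (28/9)*2)*10077 = (4 + 56/9)*10077 = (92/9)*10077 = 309028/3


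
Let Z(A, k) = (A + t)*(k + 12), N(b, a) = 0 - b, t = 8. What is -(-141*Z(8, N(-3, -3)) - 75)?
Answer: 33915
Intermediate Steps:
N(b, a) = -b
Z(A, k) = (8 + A)*(12 + k) (Z(A, k) = (A + 8)*(k + 12) = (8 + A)*(12 + k))
-(-141*Z(8, N(-3, -3)) - 75) = -(-141*(96 + 8*(-1*(-3)) + 12*8 + 8*(-1*(-3))) - 75) = -(-141*(96 + 8*3 + 96 + 8*3) - 75) = -(-141*(96 + 24 + 96 + 24) - 75) = -(-141*240 - 75) = -(-33840 - 75) = -1*(-33915) = 33915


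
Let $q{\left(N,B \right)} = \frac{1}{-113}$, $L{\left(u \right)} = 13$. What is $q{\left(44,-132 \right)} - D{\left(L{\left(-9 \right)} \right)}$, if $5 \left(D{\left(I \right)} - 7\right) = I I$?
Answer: $- \frac{23057}{565} \approx -40.809$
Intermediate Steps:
$D{\left(I \right)} = 7 + \frac{I^{2}}{5}$ ($D{\left(I \right)} = 7 + \frac{I I}{5} = 7 + \frac{I^{2}}{5}$)
$q{\left(N,B \right)} = - \frac{1}{113}$
$q{\left(44,-132 \right)} - D{\left(L{\left(-9 \right)} \right)} = - \frac{1}{113} - \left(7 + \frac{13^{2}}{5}\right) = - \frac{1}{113} - \left(7 + \frac{1}{5} \cdot 169\right) = - \frac{1}{113} - \left(7 + \frac{169}{5}\right) = - \frac{1}{113} - \frac{204}{5} = - \frac{23057}{565}$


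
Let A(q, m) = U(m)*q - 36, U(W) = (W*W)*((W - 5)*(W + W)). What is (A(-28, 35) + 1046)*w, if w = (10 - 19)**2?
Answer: -5834348190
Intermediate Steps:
U(W) = 2*W**3*(-5 + W) (U(W) = W**2*((-5 + W)*(2*W)) = W**2*(2*W*(-5 + W)) = 2*W**3*(-5 + W))
A(q, m) = -36 + 2*q*m**3*(-5 + m) (A(q, m) = (2*m**3*(-5 + m))*q - 36 = 2*q*m**3*(-5 + m) - 36 = -36 + 2*q*m**3*(-5 + m))
w = 81 (w = (-9)**2 = 81)
(A(-28, 35) + 1046)*w = ((-36 + 2*(-28)*35**3*(-5 + 35)) + 1046)*81 = ((-36 + 2*(-28)*42875*30) + 1046)*81 = ((-36 - 72030000) + 1046)*81 = (-72030036 + 1046)*81 = -72028990*81 = -5834348190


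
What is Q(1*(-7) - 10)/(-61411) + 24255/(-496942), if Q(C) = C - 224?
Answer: -1369760783/30517705162 ≈ -0.044884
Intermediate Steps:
Q(C) = -224 + C
Q(1*(-7) - 10)/(-61411) + 24255/(-496942) = (-224 + (1*(-7) - 10))/(-61411) + 24255/(-496942) = (-224 + (-7 - 10))*(-1/61411) + 24255*(-1/496942) = (-224 - 17)*(-1/61411) - 24255/496942 = -241*(-1/61411) - 24255/496942 = 241/61411 - 24255/496942 = -1369760783/30517705162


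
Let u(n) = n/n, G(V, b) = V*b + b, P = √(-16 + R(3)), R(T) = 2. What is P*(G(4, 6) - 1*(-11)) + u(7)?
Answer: 1 + 41*I*√14 ≈ 1.0 + 153.41*I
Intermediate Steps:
P = I*√14 (P = √(-16 + 2) = √(-14) = I*√14 ≈ 3.7417*I)
G(V, b) = b + V*b
u(n) = 1
P*(G(4, 6) - 1*(-11)) + u(7) = (I*√14)*(6*(1 + 4) - 1*(-11)) + 1 = (I*√14)*(6*5 + 11) + 1 = (I*√14)*(30 + 11) + 1 = (I*√14)*41 + 1 = 41*I*√14 + 1 = 1 + 41*I*√14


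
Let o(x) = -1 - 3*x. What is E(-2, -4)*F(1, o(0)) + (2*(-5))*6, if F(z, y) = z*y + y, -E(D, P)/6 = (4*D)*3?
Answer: -348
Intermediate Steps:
E(D, P) = -72*D (E(D, P) = -6*4*D*3 = -72*D)
F(z, y) = y + y*z (F(z, y) = y*z + y = y + y*z)
E(-2, -4)*F(1, o(0)) + (2*(-5))*6 = (-72*(-2))*((-1 - 3*0)*(1 + 1)) + (2*(-5))*6 = 144*((-1 + 0)*2) - 10*6 = 144*(-1*2) - 60 = 144*(-2) - 60 = -288 - 60 = -348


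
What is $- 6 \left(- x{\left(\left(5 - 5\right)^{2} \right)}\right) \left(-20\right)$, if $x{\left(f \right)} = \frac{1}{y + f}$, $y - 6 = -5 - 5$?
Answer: $30$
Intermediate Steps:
$y = -4$ ($y = 6 - 10 = -4$)
$x{\left(f \right)} = \frac{1}{-4 + f}$
$- 6 \left(- x{\left(\left(5 - 5\right)^{2} \right)}\right) \left(-20\right) = - 6 \left(- \frac{1}{-4 + \left(5 - 5\right)^{2}}\right) \left(-20\right) = - 6 \left(- \frac{1}{-4 + 0^{2}}\right) \left(-20\right) = - 6 \left(- \frac{1}{-4 + 0}\right) \left(-20\right) = - 6 \left(- \frac{1}{-4}\right) \left(-20\right) = - 6 \left(\left(-1\right) \left(- \frac{1}{4}\right)\right) \left(-20\right) = \left(-6\right) \frac{1}{4} \left(-20\right) = \left(- \frac{3}{2}\right) \left(-20\right) = 30$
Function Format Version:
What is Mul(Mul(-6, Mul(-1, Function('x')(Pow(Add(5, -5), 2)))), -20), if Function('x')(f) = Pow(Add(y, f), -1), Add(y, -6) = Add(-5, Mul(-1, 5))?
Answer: 30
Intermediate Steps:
y = -4 (y = Add(6, Add(-5, Mul(-1, 5))) = Add(6, Add(-5, -5)) = Add(6, -10) = -4)
Function('x')(f) = Pow(Add(-4, f), -1)
Mul(Mul(-6, Mul(-1, Function('x')(Pow(Add(5, -5), 2)))), -20) = Mul(Mul(-6, Mul(-1, Pow(Add(-4, Pow(Add(5, -5), 2)), -1))), -20) = Mul(Mul(-6, Mul(-1, Pow(Add(-4, Pow(0, 2)), -1))), -20) = Mul(Mul(-6, Mul(-1, Pow(Add(-4, 0), -1))), -20) = Mul(Mul(-6, Mul(-1, Pow(-4, -1))), -20) = Mul(Mul(-6, Mul(-1, Rational(-1, 4))), -20) = Mul(Mul(-6, Rational(1, 4)), -20) = Mul(Rational(-3, 2), -20) = 30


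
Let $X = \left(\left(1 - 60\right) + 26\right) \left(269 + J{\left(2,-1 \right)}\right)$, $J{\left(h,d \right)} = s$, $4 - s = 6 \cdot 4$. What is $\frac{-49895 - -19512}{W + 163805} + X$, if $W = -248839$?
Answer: $- \frac{698693995}{85034} \approx -8216.6$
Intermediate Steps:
$s = -20$ ($s = 4 - 6 \cdot 4 = 4 - 24 = -20$)
$J{\left(h,d \right)} = -20$
$X = -8217$ ($X = \left(\left(1 - 60\right) + 26\right) \left(269 - 20\right) = \left(-59 + 26\right) 249 = \left(-33\right) 249 = -8217$)
$\frac{-49895 - -19512}{W + 163805} + X = \frac{-49895 - -19512}{-248839 + 163805} - 8217 = \frac{-49895 + 19512}{-85034} - 8217 = \left(-30383\right) \left(- \frac{1}{85034}\right) - 8217 = \frac{30383}{85034} - 8217 = - \frac{698693995}{85034}$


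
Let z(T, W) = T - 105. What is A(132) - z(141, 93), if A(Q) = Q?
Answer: 96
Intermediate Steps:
z(T, W) = -105 + T
A(132) - z(141, 93) = 132 - (-105 + 141) = 132 - 1*36 = 132 - 36 = 96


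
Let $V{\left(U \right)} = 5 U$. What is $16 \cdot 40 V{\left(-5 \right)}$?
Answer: $-16000$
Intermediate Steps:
$16 \cdot 40 V{\left(-5 \right)} = 16 \cdot 40 \cdot 5 \left(-5\right) = 640 \left(-25\right) = -16000$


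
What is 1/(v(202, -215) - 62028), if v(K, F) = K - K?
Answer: -1/62028 ≈ -1.6122e-5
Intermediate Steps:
v(K, F) = 0
1/(v(202, -215) - 62028) = 1/(0 - 62028) = 1/(-62028) = -1/62028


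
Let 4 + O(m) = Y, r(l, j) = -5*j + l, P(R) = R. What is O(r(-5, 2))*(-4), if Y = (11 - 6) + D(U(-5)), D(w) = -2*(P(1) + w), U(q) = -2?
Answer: -12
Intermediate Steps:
r(l, j) = l - 5*j
D(w) = -2 - 2*w (D(w) = -2*(1 + w) = -2 - 2*w)
Y = 7 (Y = (11 - 6) + (-2 - 2*(-2)) = 5 + (-2 + 4) = 5 + 2 = 7)
O(m) = 3 (O(m) = -4 + 7 = 3)
O(r(-5, 2))*(-4) = 3*(-4) = -12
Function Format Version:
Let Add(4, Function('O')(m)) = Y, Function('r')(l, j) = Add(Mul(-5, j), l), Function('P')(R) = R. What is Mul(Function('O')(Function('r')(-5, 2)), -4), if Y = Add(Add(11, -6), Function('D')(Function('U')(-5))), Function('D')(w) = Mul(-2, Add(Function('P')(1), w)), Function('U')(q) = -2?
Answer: -12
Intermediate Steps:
Function('r')(l, j) = Add(l, Mul(-5, j))
Function('D')(w) = Add(-2, Mul(-2, w)) (Function('D')(w) = Mul(-2, Add(1, w)) = Add(-2, Mul(-2, w)))
Y = 7 (Y = Add(Add(11, -6), Add(-2, Mul(-2, -2))) = Add(5, Add(-2, 4)) = Add(5, 2) = 7)
Function('O')(m) = 3 (Function('O')(m) = Add(-4, 7) = 3)
Mul(Function('O')(Function('r')(-5, 2)), -4) = Mul(3, -4) = -12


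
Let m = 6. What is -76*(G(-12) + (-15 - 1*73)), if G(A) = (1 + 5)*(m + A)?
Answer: 9424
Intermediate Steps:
G(A) = 36 + 6*A (G(A) = (1 + 5)*(6 + A) = 6*(6 + A) = 36 + 6*A)
-76*(G(-12) + (-15 - 1*73)) = -76*((36 + 6*(-12)) + (-15 - 1*73)) = -76*((36 - 72) + (-15 - 73)) = -76*(-36 - 88) = -76*(-124) = 9424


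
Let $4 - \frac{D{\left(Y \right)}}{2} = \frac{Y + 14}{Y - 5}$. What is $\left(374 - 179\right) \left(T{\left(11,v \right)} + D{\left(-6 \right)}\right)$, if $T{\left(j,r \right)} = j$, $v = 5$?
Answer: $\frac{43875}{11} \approx 3988.6$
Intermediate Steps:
$D{\left(Y \right)} = 8 - \frac{2 \left(14 + Y\right)}{-5 + Y}$ ($D{\left(Y \right)} = 8 - 2 \frac{Y + 14}{Y - 5} = 8 - 2 \frac{14 + Y}{-5 + Y} = 8 - \frac{2 \left(14 + Y\right)}{-5 + Y}$)
$\left(374 - 179\right) \left(T{\left(11,v \right)} + D{\left(-6 \right)}\right) = \left(374 - 179\right) \left(11 + \frac{2 \left(-34 + 3 \left(-6\right)\right)}{-5 - 6}\right) = 195 \left(11 + \frac{2 \left(-34 - 18\right)}{-11}\right) = 195 \left(11 + 2 \left(- \frac{1}{11}\right) \left(-52\right)\right) = 195 \left(11 + \frac{104}{11}\right) = 195 \cdot \frac{225}{11} = \frac{43875}{11}$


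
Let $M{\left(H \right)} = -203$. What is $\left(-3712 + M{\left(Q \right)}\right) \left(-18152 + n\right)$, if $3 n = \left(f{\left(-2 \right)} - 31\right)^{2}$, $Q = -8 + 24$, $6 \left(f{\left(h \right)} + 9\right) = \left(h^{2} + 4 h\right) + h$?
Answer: $68871375$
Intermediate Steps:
$f{\left(h \right)} = -9 + \frac{h^{2}}{6} + \frac{5 h}{6}$ ($f{\left(h \right)} = -9 + \frac{\left(h^{2} + 4 h\right) + h}{6} = -9 + \frac{h^{2} + 5 h}{6} = -9 + \left(\frac{h^{2}}{6} + \frac{5 h}{6}\right) = -9 + \frac{h^{2}}{6} + \frac{5 h}{6}$)
$Q = 16$
$n = \frac{1681}{3}$ ($n = \frac{\left(\left(-9 + \frac{\left(-2\right)^{2}}{6} + \frac{5}{6} \left(-2\right)\right) - 31\right)^{2}}{3} = \frac{\left(\left(-9 + \frac{1}{6} \cdot 4 - \frac{5}{3}\right) - 31\right)^{2}}{3} = \frac{\left(\left(-9 + \frac{2}{3} - \frac{5}{3}\right) - 31\right)^{2}}{3} = \frac{\left(-10 - 31\right)^{2}}{3} = \frac{\left(-41\right)^{2}}{3} = \frac{1}{3} \cdot 1681 = \frac{1681}{3} \approx 560.33$)
$\left(-3712 + M{\left(Q \right)}\right) \left(-18152 + n\right) = \left(-3712 - 203\right) \left(-18152 + \frac{1681}{3}\right) = \left(-3915\right) \left(- \frac{52775}{3}\right) = 68871375$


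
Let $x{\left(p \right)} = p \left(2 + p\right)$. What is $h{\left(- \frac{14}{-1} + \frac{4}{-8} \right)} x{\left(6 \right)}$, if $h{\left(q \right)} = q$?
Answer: $648$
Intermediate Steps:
$h{\left(- \frac{14}{-1} + \frac{4}{-8} \right)} x{\left(6 \right)} = \left(- \frac{14}{-1} + \frac{4}{-8}\right) 6 \left(2 + 6\right) = \left(\left(-14\right) \left(-1\right) + 4 \left(- \frac{1}{8}\right)\right) 6 \cdot 8 = \left(14 - \frac{1}{2}\right) 48 = \frac{27}{2} \cdot 48 = 648$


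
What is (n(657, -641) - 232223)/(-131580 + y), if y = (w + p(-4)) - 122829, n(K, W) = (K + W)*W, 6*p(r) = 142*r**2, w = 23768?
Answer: 727437/690787 ≈ 1.0531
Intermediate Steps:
p(r) = 71*r**2/3 (p(r) = (142*r**2)/6 = 71*r**2/3)
n(K, W) = W*(K + W)
y = -296047/3 (y = (23768 + (71/3)*(-4)**2) - 122829 = (23768 + (71/3)*16) - 122829 = (23768 + 1136/3) - 122829 = 72440/3 - 122829 = -296047/3 ≈ -98682.)
(n(657, -641) - 232223)/(-131580 + y) = (-641*(657 - 641) - 232223)/(-131580 - 296047/3) = (-641*16 - 232223)/(-690787/3) = (-10256 - 232223)*(-3/690787) = -242479*(-3/690787) = 727437/690787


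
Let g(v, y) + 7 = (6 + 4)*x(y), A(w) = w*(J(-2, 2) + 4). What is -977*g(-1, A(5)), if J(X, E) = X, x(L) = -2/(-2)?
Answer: -2931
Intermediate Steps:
x(L) = 1 (x(L) = -2*(-½) = 1)
A(w) = 2*w (A(w) = w*(-2 + 4) = w*2 = 2*w)
g(v, y) = 3 (g(v, y) = -7 + (6 + 4)*1 = -7 + 10*1 = -7 + 10 = 3)
-977*g(-1, A(5)) = -977*3 = -2931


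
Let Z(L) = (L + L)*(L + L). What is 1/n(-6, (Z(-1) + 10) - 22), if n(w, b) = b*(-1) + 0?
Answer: ⅛ ≈ 0.12500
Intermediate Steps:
Z(L) = 4*L² (Z(L) = (2*L)*(2*L) = 4*L²)
n(w, b) = -b (n(w, b) = -b + 0 = -b)
1/n(-6, (Z(-1) + 10) - 22) = 1/(-((4*(-1)² + 10) - 22)) = 1/(-((4*1 + 10) - 22)) = 1/(-((4 + 10) - 22)) = 1/(-(14 - 22)) = 1/(-1*(-8)) = 1/8 = ⅛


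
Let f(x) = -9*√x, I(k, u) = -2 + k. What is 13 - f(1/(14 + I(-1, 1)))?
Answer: 13 + 9*√11/11 ≈ 15.714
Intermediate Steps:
13 - f(1/(14 + I(-1, 1))) = 13 - (-9)*√(1/(14 + (-2 - 1))) = 13 - (-9)*√(1/(14 - 3)) = 13 - (-9)*√(1/11) = 13 - (-9)*√11/11 = 13 + 9*√11/11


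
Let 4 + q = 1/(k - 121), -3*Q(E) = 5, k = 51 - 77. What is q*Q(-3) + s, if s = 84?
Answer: 39989/441 ≈ 90.678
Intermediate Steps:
k = -26
Q(E) = -5/3 (Q(E) = -1/3*5 = -5/3)
q = -589/147 (q = -4 + 1/(-26 - 121) = -4 + 1/(-147) = -4 - 1/147 = -589/147 ≈ -4.0068)
q*Q(-3) + s = -589/147*(-5/3) + 84 = 2945/441 + 84 = 39989/441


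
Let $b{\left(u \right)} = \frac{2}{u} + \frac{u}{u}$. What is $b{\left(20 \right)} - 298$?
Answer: $- \frac{2969}{10} \approx -296.9$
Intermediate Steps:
$b{\left(u \right)} = 1 + \frac{2}{u}$ ($b{\left(u \right)} = \frac{2}{u} + 1 = 1 + \frac{2}{u}$)
$b{\left(20 \right)} - 298 = \frac{2 + 20}{20} - 298 = \frac{1}{20} \cdot 22 - 298 = \frac{11}{10} - 298 = - \frac{2969}{10}$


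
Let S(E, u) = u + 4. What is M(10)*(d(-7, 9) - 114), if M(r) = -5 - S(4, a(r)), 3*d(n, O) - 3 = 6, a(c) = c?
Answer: 2109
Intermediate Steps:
S(E, u) = 4 + u
d(n, O) = 3 (d(n, O) = 1 + (1/3)*6 = 1 + 2 = 3)
M(r) = -9 - r (M(r) = -5 - (4 + r) = -5 + (-4 - r) = -9 - r)
M(10)*(d(-7, 9) - 114) = (-9 - 1*10)*(3 - 114) = (-9 - 10)*(-111) = -19*(-111) = 2109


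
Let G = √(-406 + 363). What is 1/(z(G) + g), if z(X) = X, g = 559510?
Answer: 559510/313051440143 - I*√43/313051440143 ≈ 1.7873e-6 - 2.0947e-11*I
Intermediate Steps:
G = I*√43 (G = √(-43) = I*√43 ≈ 6.5574*I)
1/(z(G) + g) = 1/(I*√43 + 559510) = 1/(559510 + I*√43)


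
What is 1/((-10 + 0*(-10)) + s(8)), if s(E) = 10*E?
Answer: 1/70 ≈ 0.014286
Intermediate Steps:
1/((-10 + 0*(-10)) + s(8)) = 1/((-10 + 0*(-10)) + 10*8) = 1/((-10 + 0) + 80) = 1/(-10 + 80) = 1/70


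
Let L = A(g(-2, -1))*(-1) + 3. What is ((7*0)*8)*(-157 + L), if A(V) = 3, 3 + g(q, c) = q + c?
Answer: 0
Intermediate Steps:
g(q, c) = -3 + c + q (g(q, c) = -3 + (q + c) = -3 + (c + q) = -3 + c + q)
L = 0 (L = 3*(-1) + 3 = -3 + 3 = 0)
((7*0)*8)*(-157 + L) = ((7*0)*8)*(-157 + 0) = (0*8)*(-157) = 0*(-157) = 0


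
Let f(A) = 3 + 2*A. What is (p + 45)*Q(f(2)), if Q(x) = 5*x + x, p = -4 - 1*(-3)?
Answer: 1848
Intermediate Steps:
p = -1 (p = -4 + 3 = -1)
Q(x) = 6*x
(p + 45)*Q(f(2)) = (-1 + 45)*(6*(3 + 2*2)) = 44*(6*(3 + 4)) = 44*(6*7) = 44*42 = 1848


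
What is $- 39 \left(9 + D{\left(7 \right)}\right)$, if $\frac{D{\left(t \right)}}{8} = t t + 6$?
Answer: $-17511$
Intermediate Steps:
$D{\left(t \right)} = 48 + 8 t^{2}$ ($D{\left(t \right)} = 8 \left(t t + 6\right) = 8 \left(t^{2} + 6\right) = 8 \left(6 + t^{2}\right) = 48 + 8 t^{2}$)
$- 39 \left(9 + D{\left(7 \right)}\right) = - 39 \left(9 + \left(48 + 8 \cdot 7^{2}\right)\right) = - 39 \left(9 + \left(48 + 8 \cdot 49\right)\right) = - 39 \left(9 + \left(48 + 392\right)\right) = - 39 \left(9 + 440\right) = \left(-39\right) 449 = -17511$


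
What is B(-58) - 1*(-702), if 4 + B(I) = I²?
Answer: 4062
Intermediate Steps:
B(I) = -4 + I²
B(-58) - 1*(-702) = (-4 + (-58)²) - 1*(-702) = (-4 + 3364) + 702 = 3360 + 702 = 4062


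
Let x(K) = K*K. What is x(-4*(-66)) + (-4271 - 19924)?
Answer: 45501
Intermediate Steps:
x(K) = K²
x(-4*(-66)) + (-4271 - 19924) = (-4*(-66))² + (-4271 - 19924) = 264² - 24195 = 69696 - 24195 = 45501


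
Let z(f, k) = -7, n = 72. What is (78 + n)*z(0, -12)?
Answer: -1050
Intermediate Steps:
(78 + n)*z(0, -12) = (78 + 72)*(-7) = 150*(-7) = -1050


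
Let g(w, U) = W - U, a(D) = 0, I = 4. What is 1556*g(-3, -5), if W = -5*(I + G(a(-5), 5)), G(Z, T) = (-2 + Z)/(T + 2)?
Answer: -147820/7 ≈ -21117.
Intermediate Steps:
G(Z, T) = (-2 + Z)/(2 + T)
W = -130/7 (W = -5*(4 + (-2 + 0)/(2 + 5)) = -5*(4 - 2/7) = -5*26/7 = -130/7 ≈ -18.571)
g(w, U) = -130/7 - U
1556*g(-3, -5) = 1556*(-130/7 - 1*(-5)) = 1556*(-130/7 + 5) = 1556*(-95/7) = -147820/7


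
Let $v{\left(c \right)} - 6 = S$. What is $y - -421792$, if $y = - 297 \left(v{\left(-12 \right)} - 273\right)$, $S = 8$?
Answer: $498715$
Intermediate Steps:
$v{\left(c \right)} = 14$ ($v{\left(c \right)} = 6 + 8 = 14$)
$y = 76923$ ($y = - 297 \left(14 - 273\right) = \left(-297\right) \left(-259\right) = 76923$)
$y - -421792 = 76923 - -421792 = 76923 + 421792 = 498715$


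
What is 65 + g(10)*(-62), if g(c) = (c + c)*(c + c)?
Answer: -24735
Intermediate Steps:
g(c) = 4*c² (g(c) = (2*c)*(2*c) = 4*c²)
65 + g(10)*(-62) = 65 + (4*10²)*(-62) = 65 + (4*100)*(-62) = 65 + 400*(-62) = 65 - 24800 = -24735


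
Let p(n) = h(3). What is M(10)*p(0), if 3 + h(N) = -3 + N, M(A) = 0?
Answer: 0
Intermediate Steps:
h(N) = -6 + N (h(N) = -3 + (-3 + N) = -6 + N)
p(n) = -3 (p(n) = -6 + 3 = -3)
M(10)*p(0) = 0*(-3) = 0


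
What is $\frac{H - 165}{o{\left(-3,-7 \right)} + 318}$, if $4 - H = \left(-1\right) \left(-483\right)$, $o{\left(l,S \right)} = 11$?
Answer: $- \frac{92}{47} \approx -1.9574$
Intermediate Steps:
$H = -479$ ($H = 4 - \left(-1\right) \left(-483\right) = 4 - 483 = -479$)
$\frac{H - 165}{o{\left(-3,-7 \right)} + 318} = \frac{-479 - 165}{11 + 318} = - \frac{644}{329} = \left(-644\right) \frac{1}{329} = - \frac{92}{47}$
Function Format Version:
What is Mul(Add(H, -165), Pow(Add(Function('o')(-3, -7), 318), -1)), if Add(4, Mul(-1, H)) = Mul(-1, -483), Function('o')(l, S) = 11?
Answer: Rational(-92, 47) ≈ -1.9574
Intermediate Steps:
H = -479 (H = Add(4, Mul(-1, Mul(-1, -483))) = Add(4, Mul(-1, 483)) = Add(4, -483) = -479)
Mul(Add(H, -165), Pow(Add(Function('o')(-3, -7), 318), -1)) = Mul(Add(-479, -165), Pow(Add(11, 318), -1)) = Mul(-644, Pow(329, -1)) = Mul(-644, Rational(1, 329)) = Rational(-92, 47)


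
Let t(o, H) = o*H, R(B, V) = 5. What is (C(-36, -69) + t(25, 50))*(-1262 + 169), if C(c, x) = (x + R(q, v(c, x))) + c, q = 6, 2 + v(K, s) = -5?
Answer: -1256950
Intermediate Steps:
v(K, s) = -7 (v(K, s) = -2 - 5 = -7)
C(c, x) = 5 + c + x (C(c, x) = (x + 5) + c = (5 + x) + c = 5 + c + x)
t(o, H) = H*o
(C(-36, -69) + t(25, 50))*(-1262 + 169) = ((5 - 36 - 69) + 50*25)*(-1262 + 169) = (-100 + 1250)*(-1093) = 1150*(-1093) = -1256950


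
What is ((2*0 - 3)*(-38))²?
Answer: 12996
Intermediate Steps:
((2*0 - 3)*(-38))² = ((0 - 3)*(-38))² = (-3*(-38))² = 114² = 12996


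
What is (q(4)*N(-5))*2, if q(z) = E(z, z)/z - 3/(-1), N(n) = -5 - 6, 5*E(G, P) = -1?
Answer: -649/10 ≈ -64.900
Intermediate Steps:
E(G, P) = -1/5 (E(G, P) = (1/5)*(-1) = -1/5)
N(n) = -11
q(z) = 3 - 1/(5*z) (q(z) = -1/(5*z) - 3/(-1) = -1/(5*z) - 3*(-1) = -1/(5*z) + 3 = 3 - 1/(5*z))
(q(4)*N(-5))*2 = ((3 - 1/5/4)*(-11))*2 = ((3 - 1/5*1/4)*(-11))*2 = ((3 - 1/20)*(-11))*2 = ((59/20)*(-11))*2 = -649/20*2 = -649/10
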